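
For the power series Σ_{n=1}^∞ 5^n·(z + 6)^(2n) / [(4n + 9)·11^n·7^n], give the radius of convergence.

R = √385/5

The ratio of consecutive coefficients is [(4n + 9)/(4(n+1) + 9)] · 5/(11·7) → 5/77.
Since the exponent of (z + 6) increases by 2 each term, convergence requires |z + 6|² < 77/5, hence R = √385/5.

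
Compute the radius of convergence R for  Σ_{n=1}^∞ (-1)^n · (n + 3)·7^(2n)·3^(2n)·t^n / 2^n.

Ratio test: |a_{n+1}/a_n| = [((n+1) + 3)/(n + 3)] · 49·9/2 → 441/2 as n → ∞.
Thus R = 1/(441/2) = 2/441.

R = 2/441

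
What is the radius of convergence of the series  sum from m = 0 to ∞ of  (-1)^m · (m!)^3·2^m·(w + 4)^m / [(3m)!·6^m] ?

By the ratio test, |a_{m+1}/a_m| = (m+1)³/[(3m+1)·(3m+2)·(3m+3)] · 2/6 → 1/81.
Thus R = 1/(1/81) = 81.

R = 81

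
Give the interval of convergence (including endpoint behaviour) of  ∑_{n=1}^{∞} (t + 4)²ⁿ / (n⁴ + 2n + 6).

[-5, -3]

By the ratio test, |a_{n+1}/a_n| = (n⁴ + 2n + 6)/((n+1)⁴ + 2(n+1) + 6) → 1.
Since the exponent of (t + 4) increases by 2 each term, convergence requires |t + 4|² < 1, hence R = 1.
When t = -3, absolute convergence follows by limit comparison with Σ 1/n⁴.
Check t = -5: the terms are on the order of 1/n⁴, so the series converges absolutely by comparison with the p-series (p = 4 > 1).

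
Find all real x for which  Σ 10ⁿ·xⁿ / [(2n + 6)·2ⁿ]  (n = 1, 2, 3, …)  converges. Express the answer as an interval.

By the ratio test, |a_{n+1}/a_n| = [(2n + 6)/(2(n+1) + 6)] · 10/2 → 5.
Thus R = 1/(5) = 1/5.
When x = 1/5, the terms behave like c/n; limit comparison with the harmonic series gives divergence.
When x = -1/5, convergence follows from the alternating series test (terms decrease monotonically to 0).

[-1/5, 1/5)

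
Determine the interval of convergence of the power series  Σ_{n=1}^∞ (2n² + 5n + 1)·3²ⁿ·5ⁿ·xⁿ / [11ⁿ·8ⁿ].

Apply the ratio test: |a_{n+1}| / |a_n| = [(2(n+1)² + 5(n+1) + 1)/(2n² + 5n + 1)] · 9·5/(11·8), which tends to 45/88 as n → ∞.
The series converges when 45/88 · |x| < 1, giving R = 88/45.
When x = 88/45, the terms do not tend to 0, so the series diverges.
Check x = -88/45: the n-th term does not approach 0; divergence by the term test.

(-88/45, 88/45)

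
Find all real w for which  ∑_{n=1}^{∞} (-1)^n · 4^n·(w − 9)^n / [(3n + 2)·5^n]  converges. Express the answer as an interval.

(31/4, 41/4]

By the ratio test, |a_{n+1}/a_n| = [(3n + 2)/(3(n+1) + 2)] · 4/5 → 4/5.
Thus R = 1/(4/5) = 5/4.
At w = 41/4: an alternating series whose terms decrease to 0 in absolute value, so it converges by the Leibniz criterion.
At w = 31/4: comparison with the harmonic series Σ 1/n shows the series diverges.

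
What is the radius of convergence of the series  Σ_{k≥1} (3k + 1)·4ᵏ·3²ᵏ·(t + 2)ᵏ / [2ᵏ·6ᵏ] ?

R = 1/3

By the ratio test, |a_{k+1}/a_k| = [(3(k+1) + 1)/(3k + 1)] · 4·9/(2·6) → 3.
Thus R = 1/(3) = 1/3.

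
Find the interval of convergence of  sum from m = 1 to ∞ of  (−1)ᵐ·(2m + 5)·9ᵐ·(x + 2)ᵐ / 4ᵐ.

(-22/9, -14/9)

Apply the ratio test: |a_{m+1}| / |a_m| = [(2(m+1) + 5)/(2m + 5)] · 9/4, which tends to 9/4 as m → ∞.
Convergence for |x + 2| · 9/4 < 1, i.e. |x + 2| < 4/9. So R = 4/9.
Endpoint x = -14/9: the terms have absolute value of order m, which does not tend to 0, so the series diverges by the divergence test.
When x = -22/9, the m-th term does not approach 0; divergence by the term test.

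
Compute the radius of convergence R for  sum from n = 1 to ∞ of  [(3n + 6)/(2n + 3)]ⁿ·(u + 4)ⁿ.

R = 2/3

Root test: |a_n|^(1/n) = (3n + 6)/(2n + 3) → 3/2.
The series converges when 3/2 · |u + 4| < 1, giving R = 2/3.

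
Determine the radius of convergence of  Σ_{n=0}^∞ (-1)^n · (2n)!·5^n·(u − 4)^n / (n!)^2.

Ratio test: |a_{n+1}/a_n| = (2n+1)·(2n+2)/(n+1)² · 5 → 20 as n → ∞.
Thus R = 1/(20) = 1/20.

R = 1/20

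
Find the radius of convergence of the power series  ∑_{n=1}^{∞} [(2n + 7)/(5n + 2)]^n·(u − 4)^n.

R = 5/2

Applying the root test, |a_n|^(1/n) = (2n + 7)/(5n + 2) → 2/5.
Thus R = 1/(2/5) = 5/2.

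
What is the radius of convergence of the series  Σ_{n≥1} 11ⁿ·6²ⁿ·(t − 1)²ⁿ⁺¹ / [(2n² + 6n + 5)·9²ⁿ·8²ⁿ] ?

Apply the ratio test: |a_{n+1}| / |a_n| = [(2n² + 6n + 5)/(2(n+1)² + 6(n+1) + 5)] · 11·36/(81·64), which tends to 11/144 as n → ∞.
Writing y = (t − 1)², the series in y has radius 144/11, so |t − 1| < √(144/11) and R = 12√11/11.

R = 12√11/11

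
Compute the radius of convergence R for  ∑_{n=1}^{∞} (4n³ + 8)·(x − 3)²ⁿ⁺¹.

Apply the ratio test: |a_{n+1}| / |a_n| = (4(n+1)³ + 8)/(4n³ + 8), which tends to 1 as n → ∞.
Writing y = (x − 3)², the series in y has radius 1, so |x − 3| < √(1) = 1 and R = 1.

R = 1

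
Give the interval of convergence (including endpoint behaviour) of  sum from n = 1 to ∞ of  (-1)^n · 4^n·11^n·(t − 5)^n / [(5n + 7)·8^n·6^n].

Apply the ratio test: |a_{n+1}| / |a_n| = [(5n + 7)/(5(n+1) + 7)] · 4·11/(8·6), which tends to 11/12 as n → ∞.
Convergence for |t − 5| · 11/12 < 1, i.e. |t − 5| < 12/11. So R = 12/11.
Endpoint t = 67/11: convergence follows from the alternating series test (terms decrease monotonically to 0).
When t = 43/11, comparison with the harmonic series Σ 1/n shows the series diverges.

(43/11, 67/11]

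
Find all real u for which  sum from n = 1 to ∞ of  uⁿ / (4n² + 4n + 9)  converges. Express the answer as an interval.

[-1, 1]

Apply the ratio test: |a_{n+1}| / |a_n| = (4n² + 4n + 9)/(4(n+1)² + 4(n+1) + 9), which tends to 1 as n → ∞.
Hence R = 1.
Check u = 1: absolute convergence follows by limit comparison with Σ 1/n².
Endpoint u = -1: the terms are on the order of 1/n², so the series converges absolutely by comparison with the p-series (p = 2 > 1).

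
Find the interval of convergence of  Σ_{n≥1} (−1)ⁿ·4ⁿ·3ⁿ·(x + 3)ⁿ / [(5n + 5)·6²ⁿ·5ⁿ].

(-18, 12]

By the ratio test, |a_{n+1}/a_n| = [(5n + 5)/(5(n+1) + 5)] · 4·3/(36·5) → 1/15.
Thus R = 1/(1/15) = 15.
Endpoint x = 12: convergence follows from the alternating series test (terms decrease monotonically to 0).
Endpoint x = -18: the terms behave like c/n; limit comparison with the harmonic series gives divergence.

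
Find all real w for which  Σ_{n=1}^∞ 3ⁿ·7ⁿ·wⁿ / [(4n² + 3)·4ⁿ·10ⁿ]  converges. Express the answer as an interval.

Ratio test: |a_{n+1}/a_n| = [(4n² + 3)/(4(n+1)² + 3)] · 3·7/(4·10) → 21/40 as n → ∞.
Convergence for |w| · 21/40 < 1, i.e. |w| < 40/21. So R = 40/21.
When w = 40/21, absolute convergence follows by limit comparison with Σ 1/n².
When w = -40/21, the series is dominated by a constant times Σ 1/n², which converges (p = 2 > 1).

[-40/21, 40/21]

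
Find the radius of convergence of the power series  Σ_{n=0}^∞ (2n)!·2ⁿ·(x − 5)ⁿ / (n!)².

Ratio test: |a_{n+1}/a_n| = (2n+1)·(2n+2)/(n+1)² · 2 → 8 as n → ∞.
The series converges when 8 · |x − 5| < 1, giving R = 1/8.

R = 1/8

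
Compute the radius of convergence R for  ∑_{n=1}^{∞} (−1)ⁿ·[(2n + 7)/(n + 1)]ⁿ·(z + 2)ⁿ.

By the Cauchy root test, |a_n|^(1/n) = (2n + 7)/(n + 1) → 2.
Thus R = 1/(2) = 1/2.

R = 1/2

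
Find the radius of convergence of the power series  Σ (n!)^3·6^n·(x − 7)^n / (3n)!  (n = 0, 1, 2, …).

The ratio of consecutive coefficients is (n+1)³/[(3n+1)·(3n+2)·(3n+3)] · 6 → 2/9.
The series converges when 2/9 · |x − 7| < 1, giving R = 9/2.

R = 9/2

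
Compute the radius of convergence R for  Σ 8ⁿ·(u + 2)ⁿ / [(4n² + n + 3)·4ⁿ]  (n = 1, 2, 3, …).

R = 1/2

The ratio of consecutive coefficients is [(4n² + n + 3)/(4(n+1)² + (n+1) + 3)] · 8/4 → 2.
Convergence for |u + 2| · 2 < 1, i.e. |u + 2| < 1/2. So R = 1/2.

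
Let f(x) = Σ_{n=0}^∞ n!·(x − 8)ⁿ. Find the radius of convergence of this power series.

The ratio of consecutive coefficients is (n+1) → ∞.
Since the ratio → ∞, the series diverges for every x ≠ 8, and R = 0.

R = 0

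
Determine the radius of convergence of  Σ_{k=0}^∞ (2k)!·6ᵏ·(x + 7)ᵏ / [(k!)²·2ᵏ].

Apply the ratio test: |a_{k+1}| / |a_k| = (2k+1)·(2k+2)/(k+1)² · 6/2, which tends to 12 as k → ∞.
The series converges when 12 · |x + 7| < 1, giving R = 1/12.

R = 1/12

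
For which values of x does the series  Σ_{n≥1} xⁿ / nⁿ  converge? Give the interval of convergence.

Applying the root test, |a_n|^(1/n) = 1/n → 0.
The limit is 0 for every x, so R = ∞.

(−∞, ∞)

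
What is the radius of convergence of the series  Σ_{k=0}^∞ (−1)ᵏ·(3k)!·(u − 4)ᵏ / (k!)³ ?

Apply the ratio test: |a_{k+1}| / |a_k| = (3k+1)·(3k+2)·(3k+3)/(k+1)³, which tends to 27 as k → ∞.
The series converges when 27 · |u − 4| < 1, giving R = 1/27.

R = 1/27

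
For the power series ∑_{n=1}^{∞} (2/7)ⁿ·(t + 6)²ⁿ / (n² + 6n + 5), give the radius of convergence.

R = √14/2

The ratio of consecutive coefficients is [(n² + 6n + 5)/((n+1)² + 6(n+1) + 5)] · 2/7 → 2/7.
Successive powers of (t + 6) differ by 2, so the series converges when |t + 6|² · 2/7 < 1, i.e. |t + 6| < √(7/2). So R = √14/2.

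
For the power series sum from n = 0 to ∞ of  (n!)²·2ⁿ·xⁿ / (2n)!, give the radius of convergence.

R = 2

The ratio of consecutive coefficients is (n+1)²/[(2n+1)·(2n+2)] · 2 → 1/2.
Hence the series converges for |x| < 1/(1/2) = 2, so the radius of convergence is 2.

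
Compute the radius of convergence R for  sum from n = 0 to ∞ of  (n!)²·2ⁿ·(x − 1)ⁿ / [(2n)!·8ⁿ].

R = 16

The ratio of consecutive coefficients is (n+1)²/[(2n+1)·(2n+2)] · 2/8 → 1/16.
The series converges when 1/16 · |x − 1| < 1, giving R = 16.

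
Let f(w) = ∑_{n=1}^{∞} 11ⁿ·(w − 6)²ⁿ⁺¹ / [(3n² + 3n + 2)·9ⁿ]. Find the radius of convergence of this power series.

R = 3√11/11

Ratio test: |a_{n+1}/a_n| = [(3n² + 3n + 2)/(3(n+1)² + 3(n+1) + 2)] · 11/9 → 11/9 as n → ∞.
Writing y = (w − 6)², the series in y has radius 9/11, so |w − 6| < √(9/11) and R = 3√11/11.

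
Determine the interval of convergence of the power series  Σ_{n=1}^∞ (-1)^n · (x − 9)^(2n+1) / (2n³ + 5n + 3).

Apply the ratio test: |a_{n+1}| / |a_n| = (2n³ + 5n + 3)/(2(n+1)³ + 5(n+1) + 3), which tends to 1 as n → ∞.
Since the exponent of (x − 9) increases by 2 each term, convergence requires |x − 9|² < 1, hence R = 1.
At x = 10: the terms are on the order of 1/n³, so the series converges absolutely by comparison with the p-series (p = 3 > 1).
At x = 8: absolute convergence follows by limit comparison with Σ 1/n³.

[8, 10]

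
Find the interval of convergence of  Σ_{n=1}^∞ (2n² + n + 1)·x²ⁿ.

By the ratio test, |a_{n+1}/a_n| = (2(n+1)² + (n+1) + 1)/(2n² + n + 1) → 1.
Writing y = x², the series in y has radius 1, so |x| < √(1) = 1 and R = 1.
Endpoint x = 1: the n-th term does not approach 0; divergence by the term test.
At x = -1: the n-th term does not approach 0; divergence by the term test.

(-1, 1)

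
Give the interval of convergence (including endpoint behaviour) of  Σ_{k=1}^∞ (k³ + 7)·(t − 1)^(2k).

Apply the ratio test: |a_{k+1}| / |a_k| = ((k+1)³ + 7)/(k³ + 7), which tends to 1 as k → ∞.
Writing y = (t − 1)², the series in y has radius 1, so |t − 1| < √(1) = 1 and R = 1.
At t = 2: the k-th term does not approach 0; divergence by the term test.
Check t = 0: the k-th term does not approach 0; divergence by the term test.

(0, 2)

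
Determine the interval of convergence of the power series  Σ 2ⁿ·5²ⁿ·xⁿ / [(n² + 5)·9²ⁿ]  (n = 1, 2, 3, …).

[-81/50, 81/50]

The ratio of consecutive coefficients is [(n² + 5)/((n+1)² + 5)] · 2·25/81 → 50/81.
The series converges when 50/81 · |x| < 1, giving R = 81/50.
Endpoint x = 81/50: the terms are on the order of 1/n², so the series converges absolutely by comparison with the p-series (p = 2 > 1).
At x = -81/50: the terms are on the order of 1/n², so the series converges absolutely by comparison with the p-series (p = 2 > 1).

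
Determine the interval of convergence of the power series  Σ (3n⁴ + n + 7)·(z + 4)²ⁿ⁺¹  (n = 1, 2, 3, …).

By the ratio test, |a_{n+1}/a_n| = (3(n+1)⁴ + (n+1) + 7)/(3n⁴ + n + 7) → 1.
Since the exponent of (z + 4) increases by 2 each term, convergence requires |z + 4|² < 1, hence R = 1.
When z = -3, the terms do not tend to 0, so the series diverges.
When z = -5, the n-th term does not approach 0; divergence by the term test.

(-5, -3)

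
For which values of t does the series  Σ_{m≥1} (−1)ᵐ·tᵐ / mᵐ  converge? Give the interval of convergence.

Root test: |a_m|^(1/m) = 1/m → 0.
Since the m-th root of |a_m| tends to 0, the series converges for all real t; R = ∞.

(−∞, ∞)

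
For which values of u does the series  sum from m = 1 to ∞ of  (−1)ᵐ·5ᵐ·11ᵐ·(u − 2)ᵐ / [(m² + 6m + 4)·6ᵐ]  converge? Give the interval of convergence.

By the ratio test, |a_{m+1}/a_m| = [(m² + 6m + 4)/((m+1)² + 6(m+1) + 4)] · 5·11/6 → 55/6.
Thus R = 1/(55/6) = 6/55.
Check u = 116/55: the series is dominated by a constant times Σ 1/m², which converges (p = 2 > 1).
At u = 104/55: the series is dominated by a constant times Σ 1/m², which converges (p = 2 > 1).

[104/55, 116/55]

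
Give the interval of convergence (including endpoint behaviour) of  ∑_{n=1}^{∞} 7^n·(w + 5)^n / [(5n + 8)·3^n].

[-38/7, -32/7)

Ratio test: |a_{n+1}/a_n| = [(5n + 8)/(5(n+1) + 8)] · 7/3 → 7/3 as n → ∞.
Thus R = 1/(7/3) = 3/7.
Endpoint w = -32/7: the terms behave like c/n; limit comparison with the harmonic series gives divergence.
At w = -38/7: an alternating series whose terms decrease to 0 in absolute value, so it converges by the Leibniz criterion.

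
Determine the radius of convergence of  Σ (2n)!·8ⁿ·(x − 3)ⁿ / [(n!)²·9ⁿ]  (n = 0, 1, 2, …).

The ratio of consecutive coefficients is (2n+1)·(2n+2)/(n+1)² · 8/9 → 32/9.
Thus R = 1/(32/9) = 9/32.

R = 9/32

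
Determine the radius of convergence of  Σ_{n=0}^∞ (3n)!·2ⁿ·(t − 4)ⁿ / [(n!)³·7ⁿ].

R = 7/54

Apply the ratio test: |a_{n+1}| / |a_n| = (3n+1)·(3n+2)·(3n+3)/(n+1)³ · 2/7, which tends to 54/7 as n → ∞.
Convergence for |t − 4| · 54/7 < 1, i.e. |t − 4| < 7/54. So R = 7/54.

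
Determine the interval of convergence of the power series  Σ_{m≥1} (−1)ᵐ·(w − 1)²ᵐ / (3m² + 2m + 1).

[0, 2]

Apply the ratio test: |a_{m+1}| / |a_m| = (3m² + 2m + 1)/(3(m+1)² + 2(m+1) + 1), which tends to 1 as m → ∞.
Successive powers of (w − 1) differ by 2, so the series converges when |w − 1|² · 1 < 1, i.e. |w − 1| < √(1) = 1. So R = 1.
At w = 2: absolute convergence follows by limit comparison with Σ 1/m².
At w = 0: the series is dominated by a constant times Σ 1/m², which converges (p = 2 > 1).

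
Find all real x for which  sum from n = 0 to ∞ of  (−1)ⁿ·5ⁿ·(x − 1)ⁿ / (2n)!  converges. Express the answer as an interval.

(−∞, ∞)

The ratio of consecutive coefficients is 5 · 1/[(2n+1)·(2n+2)] → 0.
Since the limit is 0 < 1 for every x, the series converges on all of ℝ and R = ∞.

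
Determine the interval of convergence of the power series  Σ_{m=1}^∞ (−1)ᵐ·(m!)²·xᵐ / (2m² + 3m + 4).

The ratio of consecutive coefficients is (m+1)² · (2m² + 3m + 4)/(2(m+1)² + 3(m+1) + 4) → ∞.
The ratio grows without bound, so the series diverges whenever x ≠ 0; it converges only at x = 0. R = 0.

{0}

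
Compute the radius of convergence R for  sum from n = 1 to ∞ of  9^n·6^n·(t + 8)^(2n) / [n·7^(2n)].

Ratio test: |a_{n+1}/a_n| = [n/(n+1)] · 9·6/49 → 54/49 as n → ∞.
Writing y = (t + 8)², the series in y has radius 49/54, so |t + 8| < √(49/54) and R = 7√6/18.

R = 7√6/18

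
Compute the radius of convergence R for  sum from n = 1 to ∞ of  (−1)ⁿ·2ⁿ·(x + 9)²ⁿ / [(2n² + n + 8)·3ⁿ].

Ratio test: |a_{n+1}/a_n| = [(2n² + n + 8)/(2(n+1)² + (n+1) + 8)] · 2/3 → 2/3 as n → ∞.
Since the exponent of (x + 9) increases by 2 each term, convergence requires |x + 9|² < 3/2, hence R = √6/2.

R = √6/2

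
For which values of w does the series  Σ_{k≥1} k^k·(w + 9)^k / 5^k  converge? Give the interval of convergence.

{-9}

Root test: |a_k|^(1/k) = k/5 → ∞.
Since the k-th root of |a_k| is unbounded, the series converges only at w = -9; R = 0.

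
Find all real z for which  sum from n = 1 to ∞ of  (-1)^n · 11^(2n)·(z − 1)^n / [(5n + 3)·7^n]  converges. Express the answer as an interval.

(114/121, 128/121]

Apply the ratio test: |a_{n+1}| / |a_n| = [(5n + 3)/(5(n+1) + 3)] · 121/7, which tends to 121/7 as n → ∞.
Thus R = 1/(121/7) = 7/121.
Check z = 128/121: an alternating series whose terms decrease to 0 in absolute value, so it converges by the Leibniz criterion.
Check z = 114/121: the terms behave like c/n; limit comparison with the harmonic series gives divergence.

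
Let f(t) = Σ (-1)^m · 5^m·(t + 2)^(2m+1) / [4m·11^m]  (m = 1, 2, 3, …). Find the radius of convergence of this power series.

R = √55/5

Ratio test: |a_{m+1}/a_m| = [4m/4(m+1)] · 5/11 → 5/11 as m → ∞.
Writing y = (t + 2)², the series in y has radius 11/5, so |t + 2| < √(11/5) and R = √55/5.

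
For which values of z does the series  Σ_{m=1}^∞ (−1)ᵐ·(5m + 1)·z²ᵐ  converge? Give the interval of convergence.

(-1, 1)

Apply the ratio test: |a_{m+1}| / |a_m| = (5(m+1) + 1)/(5m + 1), which tends to 1 as m → ∞.
Writing y = z², the series in y has radius 1, so |z| < √(1) = 1 and R = 1.
At z = 1: the terms have absolute value of order m, which does not tend to 0, so the series diverges by the divergence test.
Check z = -1: the terms do not tend to 0, so the series diverges.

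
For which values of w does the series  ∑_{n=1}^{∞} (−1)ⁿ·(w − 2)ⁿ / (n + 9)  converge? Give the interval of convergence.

(1, 3]

Apply the ratio test: |a_{n+1}| / |a_n| = (n + 9)/((n+1) + 9), which tends to 1 as n → ∞.
So the series converges when |w − 2| < 1 and diverges when |w − 2| > 1; R = 1.
At w = 3: the terms alternate in sign and decrease monotonically to 0 in absolute value (size ~ c/n), so the alternating series test gives convergence.
At w = 1: comparison with the harmonic series Σ 1/n shows the series diverges.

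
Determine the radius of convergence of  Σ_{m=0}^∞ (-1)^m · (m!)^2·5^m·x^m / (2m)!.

R = 4/5

Ratio test: |a_{m+1}/a_m| = (m+1)²/[(2m+1)·(2m+2)] · 5 → 5/4 as m → ∞.
The series converges when 5/4 · |x| < 1, giving R = 4/5.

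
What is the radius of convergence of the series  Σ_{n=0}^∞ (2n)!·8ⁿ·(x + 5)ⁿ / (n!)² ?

R = 1/32

The ratio of consecutive coefficients is (2n+1)·(2n+2)/(n+1)² · 8 → 32.
Convergence for |x + 5| · 32 < 1, i.e. |x + 5| < 1/32. So R = 1/32.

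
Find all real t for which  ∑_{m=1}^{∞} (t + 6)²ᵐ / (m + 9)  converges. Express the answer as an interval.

By the ratio test, |a_{m+1}/a_m| = (m + 9)/((m+1) + 9) → 1.
Writing y = (t + 6)², the series in y has radius 1, so |t + 6| < √(1) = 1 and R = 1.
Endpoint t = -5: the terms behave like c/m; limit comparison with the harmonic series gives divergence.
Endpoint t = -7: comparison with the harmonic series Σ 1/m shows the series diverges.

(-7, -5)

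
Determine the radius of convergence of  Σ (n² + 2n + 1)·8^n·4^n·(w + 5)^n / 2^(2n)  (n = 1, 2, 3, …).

R = 1/8

Ratio test: |a_{n+1}/a_n| = [((n+1)² + 2(n+1) + 1)/(n² + 2n + 1)] · 8·4/4 → 8 as n → ∞.
Hence the series converges for |w + 5| < 1/(8) = 1/8, so the radius of convergence is 1/8.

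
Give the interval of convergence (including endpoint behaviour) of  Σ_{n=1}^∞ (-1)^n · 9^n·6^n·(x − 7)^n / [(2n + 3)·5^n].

(373/54, 383/54]

Ratio test: |a_{n+1}/a_n| = [(2n + 3)/(2(n+1) + 3)] · 9·6/5 → 54/5 as n → ∞.
Thus R = 1/(54/5) = 5/54.
When x = 383/54, convergence follows from the alternating series test (terms decrease monotonically to 0).
At x = 373/54: comparison with the harmonic series Σ 1/n shows the series diverges.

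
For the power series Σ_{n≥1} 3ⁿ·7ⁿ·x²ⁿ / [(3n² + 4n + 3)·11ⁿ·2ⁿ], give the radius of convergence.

R = √462/21

The ratio of consecutive coefficients is [(3n² + 4n + 3)/(3(n+1)² + 4(n+1) + 3)] · 3·7/(11·2) → 21/22.
Successive powers of x differ by 2, so the series converges when |x|² · 21/22 < 1, i.e. |x| < √(22/21). So R = √462/21.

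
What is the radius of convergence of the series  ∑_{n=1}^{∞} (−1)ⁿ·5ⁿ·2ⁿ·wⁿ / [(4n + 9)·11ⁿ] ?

R = 11/10

The ratio of consecutive coefficients is [(4n + 9)/(4(n+1) + 9)] · 5·2/11 → 10/11.
Hence the series converges for |w| < 1/(10/11) = 11/10, so the radius of convergence is 11/10.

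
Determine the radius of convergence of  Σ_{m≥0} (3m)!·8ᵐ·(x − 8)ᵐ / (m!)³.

R = 1/216

Apply the ratio test: |a_{m+1}| / |a_m| = (3m+1)·(3m+2)·(3m+3)/(m+1)³ · 8, which tends to 216 as m → ∞.
Hence the series converges for |x − 8| < 1/(216) = 1/216, so the radius of convergence is 1/216.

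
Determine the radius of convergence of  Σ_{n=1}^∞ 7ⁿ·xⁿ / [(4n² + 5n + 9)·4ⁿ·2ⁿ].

R = 8/7

By the ratio test, |a_{n+1}/a_n| = [(4n² + 5n + 9)/(4(n+1)² + 5(n+1) + 9)] · 7/(4·2) → 7/8.
Thus R = 1/(7/8) = 8/7.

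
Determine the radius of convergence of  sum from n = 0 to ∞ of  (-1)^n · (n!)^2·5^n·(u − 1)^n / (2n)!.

Ratio test: |a_{n+1}/a_n| = (n+1)²/[(2n+1)·(2n+2)] · 5 → 5/4 as n → ∞.
Convergence for |u − 1| · 5/4 < 1, i.e. |u − 1| < 4/5. So R = 4/5.

R = 4/5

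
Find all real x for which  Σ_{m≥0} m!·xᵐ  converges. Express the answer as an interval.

Apply the ratio test: |a_{m+1}| / |a_m| = (m+1), which tends to ∞ as m → ∞.
The terms grow without bound for any x ≠ 0, so R = 0 (convergence only at x = 0).

{0}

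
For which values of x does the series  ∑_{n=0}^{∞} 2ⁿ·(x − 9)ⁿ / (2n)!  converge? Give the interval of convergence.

(−∞, ∞)

Ratio test: |a_{n+1}/a_n| = 2 · 1/[(2n+1)·(2n+2)] → 0 as n → ∞.
The limit is 0, so the series converges for all x; R = ∞.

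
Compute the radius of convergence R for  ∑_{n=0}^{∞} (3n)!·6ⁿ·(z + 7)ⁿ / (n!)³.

R = 1/162

By the ratio test, |a_{n+1}/a_n| = (3n+1)·(3n+2)·(3n+3)/(n+1)³ · 6 → 162.
Hence the series converges for |z + 7| < 1/(162) = 1/162, so the radius of convergence is 1/162.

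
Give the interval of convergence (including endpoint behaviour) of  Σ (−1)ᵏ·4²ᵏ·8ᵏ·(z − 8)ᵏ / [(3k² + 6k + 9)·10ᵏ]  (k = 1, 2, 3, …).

[507/64, 517/64]

The ratio of consecutive coefficients is [(3k² + 6k + 9)/(3(k+1)² + 6(k+1) + 9)] · 16·8/10 → 64/5.
Convergence for |z − 8| · 64/5 < 1, i.e. |z − 8| < 5/64. So R = 5/64.
Endpoint z = 517/64: the terms are on the order of 1/k², so the series converges absolutely by comparison with the p-series (p = 2 > 1).
Check z = 507/64: the series is dominated by a constant times Σ 1/k², which converges (p = 2 > 1).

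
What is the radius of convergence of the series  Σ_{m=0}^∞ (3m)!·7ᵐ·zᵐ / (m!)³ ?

By the ratio test, |a_{m+1}/a_m| = (3m+1)·(3m+2)·(3m+3)/(m+1)³ · 7 → 189.
The series converges when 189 · |z| < 1, giving R = 1/189.

R = 1/189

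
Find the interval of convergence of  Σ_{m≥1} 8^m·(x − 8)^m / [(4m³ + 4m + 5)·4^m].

[15/2, 17/2]

The ratio of consecutive coefficients is [(4m³ + 4m + 5)/(4(m+1)³ + 4(m+1) + 5)] · 8/4 → 2.
Thus R = 1/(2) = 1/2.
At x = 17/2: absolute convergence follows by limit comparison with Σ 1/m³.
At x = 15/2: the terms are on the order of 1/m³, so the series converges absolutely by comparison with the p-series (p = 3 > 1).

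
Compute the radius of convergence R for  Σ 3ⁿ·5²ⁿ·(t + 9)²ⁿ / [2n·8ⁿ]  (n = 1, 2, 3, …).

Apply the ratio test: |a_{n+1}| / |a_n| = [2n/2(n+1)] · 3·25/8, which tends to 75/8 as n → ∞.
Successive powers of (t + 9) differ by 2, so the series converges when |t + 9|² · 75/8 < 1, i.e. |t + 9| < √(8/75). So R = 2√6/15.

R = 2√6/15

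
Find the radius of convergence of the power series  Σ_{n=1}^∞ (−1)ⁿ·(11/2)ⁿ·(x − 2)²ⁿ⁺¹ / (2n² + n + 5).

By the ratio test, |a_{n+1}/a_n| = [(2n² + n + 5)/(2(n+1)² + (n+1) + 5)] · 11/2 → 11/2.
Writing y = (x − 2)², the series in y has radius 2/11, so |x − 2| < √(2/11) and R = √22/11.

R = √22/11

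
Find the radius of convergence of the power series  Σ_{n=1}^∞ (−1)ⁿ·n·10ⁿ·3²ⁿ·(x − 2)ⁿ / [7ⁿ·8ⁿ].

The ratio of consecutive coefficients is [(n+1)/n] · 10·9/(7·8) → 45/28.
Hence the series converges for |x − 2| < 1/(45/28) = 28/45, so the radius of convergence is 28/45.

R = 28/45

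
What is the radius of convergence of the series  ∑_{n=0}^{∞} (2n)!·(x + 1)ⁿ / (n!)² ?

Ratio test: |a_{n+1}/a_n| = (2n+1)·(2n+2)/(n+1)² → 4 as n → ∞.
The series converges when 4 · |x + 1| < 1, giving R = 1/4.

R = 1/4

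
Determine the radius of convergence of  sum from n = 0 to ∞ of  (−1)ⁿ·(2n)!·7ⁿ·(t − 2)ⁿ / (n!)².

R = 1/28

By the ratio test, |a_{n+1}/a_n| = (2n+1)·(2n+2)/(n+1)² · 7 → 28.
Thus R = 1/(28) = 1/28.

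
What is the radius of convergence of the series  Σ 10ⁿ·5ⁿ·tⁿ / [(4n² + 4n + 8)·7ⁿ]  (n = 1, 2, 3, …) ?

Apply the ratio test: |a_{n+1}| / |a_n| = [(4n² + 4n + 8)/(4(n+1)² + 4(n+1) + 8)] · 10·5/7, which tends to 50/7 as n → ∞.
Hence the series converges for |t| < 1/(50/7) = 7/50, so the radius of convergence is 7/50.

R = 7/50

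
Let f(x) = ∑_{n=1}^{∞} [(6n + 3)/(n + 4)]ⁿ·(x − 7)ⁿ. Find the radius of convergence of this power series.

R = 1/6

Applying the root test, |a_n|^(1/n) = (6n + 3)/(n + 4) → 6.
Convergence for |x − 7| · 6 < 1, i.e. |x − 7| < 1/6. So R = 1/6.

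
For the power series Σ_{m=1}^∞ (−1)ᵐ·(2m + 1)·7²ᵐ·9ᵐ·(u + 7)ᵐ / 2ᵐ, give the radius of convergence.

R = 2/441

Ratio test: |a_{m+1}/a_m| = [(2(m+1) + 1)/(2m + 1)] · 49·9/2 → 441/2 as m → ∞.
The series converges when 441/2 · |u + 7| < 1, giving R = 2/441.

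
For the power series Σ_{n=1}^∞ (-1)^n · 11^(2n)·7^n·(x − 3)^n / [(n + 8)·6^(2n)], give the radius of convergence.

R = 36/847

Ratio test: |a_{n+1}/a_n| = [(n + 8)/((n+1) + 8)] · 121·7/36 → 847/36 as n → ∞.
Hence the series converges for |x − 3| < 1/(847/36) = 36/847, so the radius of convergence is 36/847.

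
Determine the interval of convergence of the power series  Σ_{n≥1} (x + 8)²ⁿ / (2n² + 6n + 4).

Apply the ratio test: |a_{n+1}| / |a_n| = (2n² + 6n + 4)/(2(n+1)² + 6(n+1) + 4), which tends to 1 as n → ∞.
Writing y = (x + 8)², the series in y has radius 1, so |x + 8| < √(1) = 1 and R = 1.
Check x = -7: the series is dominated by a constant times Σ 1/n², which converges (p = 2 > 1).
Check x = -9: absolute convergence follows by limit comparison with Σ 1/n².

[-9, -7]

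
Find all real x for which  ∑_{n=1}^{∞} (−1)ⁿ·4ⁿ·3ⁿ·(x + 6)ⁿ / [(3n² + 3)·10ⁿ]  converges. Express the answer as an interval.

The ratio of consecutive coefficients is [(3n² + 3)/(3(n+1)² + 3)] · 4·3/10 → 6/5.
The series converges when 6/5 · |x + 6| < 1, giving R = 5/6.
At x = -31/6: the terms are on the order of 1/n², so the series converges absolutely by comparison with the p-series (p = 2 > 1).
When x = -41/6, absolute convergence follows by limit comparison with Σ 1/n².

[-41/6, -31/6]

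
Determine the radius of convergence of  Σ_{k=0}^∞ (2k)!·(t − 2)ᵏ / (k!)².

R = 1/4

The ratio of consecutive coefficients is (2k+1)·(2k+2)/(k+1)² → 4.
Thus R = 1/(4) = 1/4.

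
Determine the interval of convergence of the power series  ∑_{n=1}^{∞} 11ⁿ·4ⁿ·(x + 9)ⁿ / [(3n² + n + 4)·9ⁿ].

[-405/44, -387/44]

By the ratio test, |a_{n+1}/a_n| = [(3n² + n + 4)/(3(n+1)² + (n+1) + 4)] · 11·4/9 → 44/9.
The series converges when 44/9 · |x + 9| < 1, giving R = 9/44.
Check x = -387/44: the terms are on the order of 1/n², so the series converges absolutely by comparison with the p-series (p = 2 > 1).
Check x = -405/44: absolute convergence follows by limit comparison with Σ 1/n².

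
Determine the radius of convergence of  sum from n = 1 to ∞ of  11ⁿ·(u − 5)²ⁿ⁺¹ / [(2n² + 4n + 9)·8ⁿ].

Apply the ratio test: |a_{n+1}| / |a_n| = [(2n² + 4n + 9)/(2(n+1)² + 4(n+1) + 9)] · 11/8, which tends to 11/8 as n → ∞.
Writing y = (u − 5)², the series in y has radius 8/11, so |u − 5| < √(8/11) and R = 2√22/11.

R = 2√22/11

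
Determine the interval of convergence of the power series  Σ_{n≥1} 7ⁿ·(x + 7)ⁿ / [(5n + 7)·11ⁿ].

The ratio of consecutive coefficients is [(5n + 7)/(5(n+1) + 7)] · 7/11 → 7/11.
Convergence for |x + 7| · 7/11 < 1, i.e. |x + 7| < 11/7. So R = 11/7.
At x = -38/7: the terms are asymptotic to a nonzero constant times 1/n, so the series diverges by limit comparison with Σ 1/n.
Check x = -60/7: an alternating series whose terms decrease to 0 in absolute value, so it converges by the Leibniz criterion.

[-60/7, -38/7)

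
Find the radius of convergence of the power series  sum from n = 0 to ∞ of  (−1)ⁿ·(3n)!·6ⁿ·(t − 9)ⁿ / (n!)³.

Apply the ratio test: |a_{n+1}| / |a_n| = (3n+1)·(3n+2)·(3n+3)/(n+1)³ · 6, which tends to 162 as n → ∞.
Thus R = 1/(162) = 1/162.

R = 1/162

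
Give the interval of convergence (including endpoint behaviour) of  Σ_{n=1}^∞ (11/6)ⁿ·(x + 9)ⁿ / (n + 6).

The ratio of consecutive coefficients is [(n + 6)/((n+1) + 6)] · 11/6 → 11/6.
Thus R = 1/(11/6) = 6/11.
At x = -93/11: comparison with the harmonic series Σ 1/n shows the series diverges.
Check x = -105/11: an alternating series whose terms decrease to 0 in absolute value, so it converges by the Leibniz criterion.

[-105/11, -93/11)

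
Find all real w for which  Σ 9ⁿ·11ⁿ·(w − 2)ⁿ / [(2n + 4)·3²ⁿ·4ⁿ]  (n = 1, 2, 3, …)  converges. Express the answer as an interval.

By the ratio test, |a_{n+1}/a_n| = [(2n + 4)/(2(n+1) + 4)] · 9·11/(9·4) → 11/4.
Convergence for |w − 2| · 11/4 < 1, i.e. |w − 2| < 4/11. So R = 4/11.
When w = 26/11, the terms are asymptotic to a nonzero constant times 1/n, so the series diverges by limit comparison with Σ 1/n.
When w = 18/11, the terms alternate in sign and decrease monotonically to 0 in absolute value (size ~ c/n), so the alternating series test gives convergence.

[18/11, 26/11)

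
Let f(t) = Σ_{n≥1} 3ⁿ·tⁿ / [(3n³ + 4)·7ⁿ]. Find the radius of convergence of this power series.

R = 7/3

The ratio of consecutive coefficients is [(3n³ + 4)/(3(n+1)³ + 4)] · 3/7 → 3/7.
Thus R = 1/(3/7) = 7/3.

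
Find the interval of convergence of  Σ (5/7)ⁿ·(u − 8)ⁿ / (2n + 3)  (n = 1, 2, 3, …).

[33/5, 47/5)

Apply the ratio test: |a_{n+1}| / |a_n| = [(2n + 3)/(2(n+1) + 3)] · 5/7, which tends to 5/7 as n → ∞.
Convergence for |u − 8| · 5/7 < 1, i.e. |u − 8| < 7/5. So R = 7/5.
At u = 47/5: comparison with the harmonic series Σ 1/n shows the series diverges.
Check u = 33/5: an alternating series whose terms decrease to 0 in absolute value, so it converges by the Leibniz criterion.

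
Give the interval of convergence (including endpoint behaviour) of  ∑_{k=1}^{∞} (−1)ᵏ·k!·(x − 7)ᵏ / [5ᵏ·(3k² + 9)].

{7}

Apply the ratio test: |a_{k+1}| / |a_k| = (k+1) · 1/5 · (3k² + 9)/(3(k+1)² + 9), which tends to ∞ as k → ∞.
The terms grow without bound for any (x − 7) ≠ 0, so R = 0 (convergence only at x = 7).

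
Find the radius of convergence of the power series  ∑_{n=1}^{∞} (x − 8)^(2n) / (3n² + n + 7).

R = 1

Ratio test: |a_{n+1}/a_n| = (3n² + n + 7)/(3(n+1)² + (n+1) + 7) → 1 as n → ∞.
Writing y = (x − 8)², the series in y has radius 1, so |x − 8| < √(1) = 1 and R = 1.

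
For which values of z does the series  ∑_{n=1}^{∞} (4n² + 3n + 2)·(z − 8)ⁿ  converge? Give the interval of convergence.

(7, 9)

The ratio of consecutive coefficients is (4(n+1)² + 3(n+1) + 2)/(4n² + 3n + 2) → 1.
Hence R = 1.
Endpoint z = 9: the n-th term does not approach 0; divergence by the term test.
Check z = 7: the n-th term does not approach 0; divergence by the term test.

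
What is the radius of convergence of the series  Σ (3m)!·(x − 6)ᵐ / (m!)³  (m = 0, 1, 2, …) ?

Ratio test: |a_{m+1}/a_m| = (3m+1)·(3m+2)·(3m+3)/(m+1)³ → 27 as m → ∞.
Convergence for |x − 6| · 27 < 1, i.e. |x − 6| < 1/27. So R = 1/27.

R = 1/27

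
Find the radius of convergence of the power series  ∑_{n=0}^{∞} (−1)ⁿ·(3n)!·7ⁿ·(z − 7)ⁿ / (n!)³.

R = 1/189

The ratio of consecutive coefficients is (3n+1)·(3n+2)·(3n+3)/(n+1)³ · 7 → 189.
Convergence for |z − 7| · 189 < 1, i.e. |z − 7| < 1/189. So R = 1/189.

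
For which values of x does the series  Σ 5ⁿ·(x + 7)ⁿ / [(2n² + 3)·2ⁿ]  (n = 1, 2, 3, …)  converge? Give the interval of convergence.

[-37/5, -33/5]

Ratio test: |a_{n+1}/a_n| = [(2n² + 3)/(2(n+1)² + 3)] · 5/2 → 5/2 as n → ∞.
Convergence for |x + 7| · 5/2 < 1, i.e. |x + 7| < 2/5. So R = 2/5.
Endpoint x = -33/5: the terms are on the order of 1/n², so the series converges absolutely by comparison with the p-series (p = 2 > 1).
When x = -37/5, absolute convergence follows by limit comparison with Σ 1/n².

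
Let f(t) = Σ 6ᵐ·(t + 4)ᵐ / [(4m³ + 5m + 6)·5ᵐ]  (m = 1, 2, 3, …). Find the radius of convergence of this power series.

R = 5/6

Ratio test: |a_{m+1}/a_m| = [(4m³ + 5m + 6)/(4(m+1)³ + 5(m+1) + 6)] · 6/5 → 6/5 as m → ∞.
Thus R = 1/(6/5) = 5/6.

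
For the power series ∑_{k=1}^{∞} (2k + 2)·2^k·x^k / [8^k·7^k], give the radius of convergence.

R = 28

Ratio test: |a_{k+1}/a_k| = [(2(k+1) + 2)/(2k + 2)] · 2/(8·7) → 1/28 as k → ∞.
Convergence for |x| · 1/28 < 1, i.e. |x| < 28. So R = 28.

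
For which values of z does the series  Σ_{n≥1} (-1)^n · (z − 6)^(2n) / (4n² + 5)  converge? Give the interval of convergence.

[5, 7]

By the ratio test, |a_{n+1}/a_n| = (4n² + 5)/(4(n+1)² + 5) → 1.
Successive powers of (z − 6) differ by 2, so the series converges when |z − 6|² · 1 < 1, i.e. |z − 6| < √(1) = 1. So R = 1.
Endpoint z = 7: absolute convergence follows by limit comparison with Σ 1/n².
At z = 5: the series is dominated by a constant times Σ 1/n², which converges (p = 2 > 1).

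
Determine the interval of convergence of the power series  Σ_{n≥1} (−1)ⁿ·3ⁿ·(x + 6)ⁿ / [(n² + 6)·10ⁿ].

[-28/3, -8/3]

Apply the ratio test: |a_{n+1}| / |a_n| = [(n² + 6)/((n+1)² + 6)] · 3/10, which tends to 3/10 as n → ∞.
Thus R = 1/(3/10) = 10/3.
Endpoint x = -8/3: the series is dominated by a constant times Σ 1/n², which converges (p = 2 > 1).
At x = -28/3: absolute convergence follows by limit comparison with Σ 1/n².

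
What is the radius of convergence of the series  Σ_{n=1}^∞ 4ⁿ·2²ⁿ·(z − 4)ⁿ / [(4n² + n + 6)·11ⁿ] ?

R = 11/16

Apply the ratio test: |a_{n+1}| / |a_n| = [(4n² + n + 6)/(4(n+1)² + (n+1) + 6)] · 4·4/11, which tends to 16/11 as n → ∞.
Thus R = 1/(16/11) = 11/16.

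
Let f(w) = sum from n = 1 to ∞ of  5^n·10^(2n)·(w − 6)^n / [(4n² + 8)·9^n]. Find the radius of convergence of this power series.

Apply the ratio test: |a_{n+1}| / |a_n| = [(4n² + 8)/(4(n+1)² + 8)] · 5·100/9, which tends to 500/9 as n → ∞.
Convergence for |w − 6| · 500/9 < 1, i.e. |w − 6| < 9/500. So R = 9/500.

R = 9/500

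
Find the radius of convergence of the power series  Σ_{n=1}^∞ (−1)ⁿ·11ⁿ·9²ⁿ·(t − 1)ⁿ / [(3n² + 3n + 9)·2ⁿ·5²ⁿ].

R = 50/891

Ratio test: |a_{n+1}/a_n| = [(3n² + 3n + 9)/(3(n+1)² + 3(n+1) + 9)] · 11·81/(2·25) → 891/50 as n → ∞.
Convergence for |t − 1| · 891/50 < 1, i.e. |t − 1| < 50/891. So R = 50/891.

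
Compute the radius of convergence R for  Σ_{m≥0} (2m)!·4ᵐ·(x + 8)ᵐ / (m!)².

R = 1/16

Apply the ratio test: |a_{m+1}| / |a_m| = (2m+1)·(2m+2)/(m+1)² · 4, which tends to 16 as m → ∞.
Convergence for |x + 8| · 16 < 1, i.e. |x + 8| < 1/16. So R = 1/16.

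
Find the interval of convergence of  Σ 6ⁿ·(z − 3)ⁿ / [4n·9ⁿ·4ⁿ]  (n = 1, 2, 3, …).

By the ratio test, |a_{n+1}/a_n| = [4n/4(n+1)] · 6/(9·4) → 1/6.
Thus R = 1/(1/6) = 6.
At z = 9: the terms are asymptotic to a nonzero constant times 1/n, so the series diverges by limit comparison with Σ 1/n.
Endpoint z = -3: the terms alternate in sign and decrease monotonically to 0 in absolute value (size ~ c/n), so the alternating series test gives convergence.

[-3, 9)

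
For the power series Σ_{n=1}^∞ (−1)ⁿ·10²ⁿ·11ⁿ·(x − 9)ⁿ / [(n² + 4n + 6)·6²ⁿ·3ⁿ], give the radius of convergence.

R = 27/275

Ratio test: |a_{n+1}/a_n| = [(n² + 4n + 6)/((n+1)² + 4(n+1) + 6)] · 100·11/(36·3) → 275/27 as n → ∞.
Convergence for |x − 9| · 275/27 < 1, i.e. |x − 9| < 27/275. So R = 27/275.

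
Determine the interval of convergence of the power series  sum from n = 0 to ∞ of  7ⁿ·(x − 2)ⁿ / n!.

(−∞, ∞)

Ratio test: |a_{n+1}/a_n| = 7 · 1/(n+1) → 0 as n → ∞.
Since the limit is 0 < 1 for every x, the series converges on all of ℝ and R = ∞.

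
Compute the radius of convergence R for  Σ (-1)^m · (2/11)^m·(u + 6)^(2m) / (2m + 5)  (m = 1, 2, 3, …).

R = √22/2

Ratio test: |a_{m+1}/a_m| = [(2m + 5)/(2(m+1) + 5)] · 2/11 → 2/11 as m → ∞.
Writing y = (u + 6)², the series in y has radius 11/2, so |u + 6| < √(11/2) and R = √22/2.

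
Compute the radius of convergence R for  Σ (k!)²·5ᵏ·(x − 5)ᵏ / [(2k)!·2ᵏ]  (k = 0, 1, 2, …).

R = 8/5

Ratio test: |a_{k+1}/a_k| = (k+1)²/[(2k+1)·(2k+2)] · 5/2 → 5/8 as k → ∞.
Convergence for |x − 5| · 5/8 < 1, i.e. |x − 5| < 8/5. So R = 8/5.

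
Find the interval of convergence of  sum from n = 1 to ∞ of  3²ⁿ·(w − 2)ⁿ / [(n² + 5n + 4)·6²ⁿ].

[-2, 6]

Ratio test: |a_{n+1}/a_n| = [(n² + 5n + 4)/((n+1)² + 5(n+1) + 4)] · 9/36 → 1/4 as n → ∞.
Convergence for |w − 2| · 1/4 < 1, i.e. |w − 2| < 4. So R = 4.
Endpoint w = 6: the terms are on the order of 1/n², so the series converges absolutely by comparison with the p-series (p = 2 > 1).
Check w = -2: the terms are on the order of 1/n², so the series converges absolutely by comparison with the p-series (p = 2 > 1).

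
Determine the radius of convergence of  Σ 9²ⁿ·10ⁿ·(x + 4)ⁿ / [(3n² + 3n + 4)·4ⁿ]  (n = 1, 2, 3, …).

Apply the ratio test: |a_{n+1}| / |a_n| = [(3n² + 3n + 4)/(3(n+1)² + 3(n+1) + 4)] · 81·10/4, which tends to 405/2 as n → ∞.
Convergence for |x + 4| · 405/2 < 1, i.e. |x + 4| < 2/405. So R = 2/405.

R = 2/405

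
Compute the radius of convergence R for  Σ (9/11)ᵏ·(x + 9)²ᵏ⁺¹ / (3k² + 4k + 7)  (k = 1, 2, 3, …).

The ratio of consecutive coefficients is [(3k² + 4k + 7)/(3(k+1)² + 4(k+1) + 7)] · 9/11 → 9/11.
Successive powers of (x + 9) differ by 2, so the series converges when |x + 9|² · 9/11 < 1, i.e. |x + 9| < √(11/9). So R = √11/3.

R = √11/3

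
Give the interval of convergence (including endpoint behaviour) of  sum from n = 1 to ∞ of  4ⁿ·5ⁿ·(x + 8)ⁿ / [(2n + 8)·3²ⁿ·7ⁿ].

[-223/20, -97/20)

Ratio test: |a_{n+1}/a_n| = [(2n + 8)/(2(n+1) + 8)] · 4·5/(9·7) → 20/63 as n → ∞.
Hence the series converges for |x + 8| < 1/(20/63) = 63/20, so the radius of convergence is 63/20.
When x = -97/20, the terms behave like c/n; limit comparison with the harmonic series gives divergence.
Check x = -223/20: an alternating series whose terms decrease to 0 in absolute value, so it converges by the Leibniz criterion.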